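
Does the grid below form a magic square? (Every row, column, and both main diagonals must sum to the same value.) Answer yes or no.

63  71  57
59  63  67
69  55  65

Row 1: 63 + 71 + 57 = 191.
Row 2: 59 + 63 + 67 = 189.
Row 3: 69 + 55 + 65 = 189.
Column 1: 63 + 59 + 69 = 191.
Column 2: 71 + 63 + 55 = 189.
Column 3: 57 + 67 + 65 = 189.
Main diagonal: 63 + 63 + 65 = 191.
Anti-diagonal: 57 + 63 + 69 = 189.

No — column 1 sums to 191 but row 2 sums to 189.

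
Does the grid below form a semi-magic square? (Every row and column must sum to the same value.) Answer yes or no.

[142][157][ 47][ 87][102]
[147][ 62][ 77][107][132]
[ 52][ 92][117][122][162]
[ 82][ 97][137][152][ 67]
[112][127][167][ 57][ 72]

Row 1: 142 + 157 + 47 + 87 + 102 = 535.
Row 2: 147 + 62 + 77 + 107 + 132 = 525.
Row 3: 52 + 92 + 117 + 122 + 162 = 545.
Row 4: 82 + 97 + 137 + 152 + 67 = 535.
Row 5: 112 + 127 + 167 + 57 + 72 = 535.
Column 1: 142 + 147 + 52 + 82 + 112 = 535.
Column 2: 157 + 62 + 92 + 97 + 127 = 535.
Column 3: 47 + 77 + 117 + 137 + 167 = 545.
Column 4: 87 + 107 + 122 + 152 + 57 = 525.
Column 5: 102 + 132 + 162 + 67 + 72 = 535.

No — row 1 sums to 535 but column 4 sums to 525.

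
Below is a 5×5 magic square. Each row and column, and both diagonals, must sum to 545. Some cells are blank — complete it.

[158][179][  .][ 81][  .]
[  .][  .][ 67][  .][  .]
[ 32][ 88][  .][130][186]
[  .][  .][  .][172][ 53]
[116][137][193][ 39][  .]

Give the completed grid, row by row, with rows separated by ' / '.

158 179 25 81 102 / 165 46 67 123 144 / 32 88 109 130 186 / 74 95 151 172 53 / 116 137 193 39 60

Row 3 must total 545; the given cells sum to 436, so (3,3) = 109.
Row 5: 116 + 137 + 193 + 39 + ? = 545, so (5,5) = 60.
The remaining cell in column 4 is (2,4) = 545 − 422 = 123.
Using main diagonal: 158 + 109 + 172 + 60 + ? → (2,2) = 545 − 499 = 46.
The remaining cell in column 2 is (4,2) = 545 − 450 = 95.
Using anti-diagonal: 123 + 109 + 95 + 116 + ? → (1,5) = 545 − 443 = 102.
Using row 1: 158 + 179 + 81 + 102 + ? → (1,3) = 545 − 520 = 25.
Using column 3: 25 + 67 + 109 + 193 + ? → (4,3) = 545 − 394 = 151.
From column 5, 545 − (102 + 186 + 53 + 60) gives (2,5) = 144.
From row 2, 545 − (46 + 67 + 123 + 144) gives (2,1) = 165.
Row 4 needs 545; the known cells sum to 471, so (4,1) = 74.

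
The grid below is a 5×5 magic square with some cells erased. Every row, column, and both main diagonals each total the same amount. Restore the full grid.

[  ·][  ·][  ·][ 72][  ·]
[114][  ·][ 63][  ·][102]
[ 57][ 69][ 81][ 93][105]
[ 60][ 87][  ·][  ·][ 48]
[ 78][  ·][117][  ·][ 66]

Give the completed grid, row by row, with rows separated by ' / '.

96 108 45 72 84 / 114 51 63 75 102 / 57 69 81 93 105 / 60 87 99 111 48 / 78 90 117 54 66

Row 3 is already complete: 57 + 69 + 81 + 93 + 105 = 405, so that is the magic constant.
Column 1 needs 405; the known cells sum to 309, so (1,1) = 96.
From column 5, 405 − (102 + 105 + 48 + 66) gives (1,5) = 84.
From anti-diagonal, 405 − (84 + 81 + 87 + 78) gives (2,4) = 75.
The remaining cell in row 2 is (2,2) = 405 − 354 = 51.
The remaining cell in main diagonal is (4,4) = 405 − 294 = 111.
The remaining cell in row 4 is (4,3) = 405 − 306 = 99.
Column 3: 63 + 81 + 99 + 117 + ? = 405, so (1,3) = 45.
Using column 4: 72 + 75 + 93 + 111 + ? → (5,4) = 405 − 351 = 54.
Row 1 must total 405; the given cells sum to 297, so (1,2) = 108.
Row 5: 78 + 117 + 54 + 66 + ? = 405, so (5,2) = 90.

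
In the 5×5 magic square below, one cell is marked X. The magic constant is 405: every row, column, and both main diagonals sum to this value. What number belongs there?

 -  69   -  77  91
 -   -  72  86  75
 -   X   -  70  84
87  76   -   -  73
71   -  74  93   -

92

From column 4, 405 − (77 + 86 + 70 + 93) gives (4,4) = 79.
Using column 5: 91 + 75 + 84 + 73 + ? → (5,5) = 405 − 323 = 82.
Using anti-diagonal: 91 + 86 + 76 + 71 + ? → (3,3) = 405 − 324 = 81.
From row 4, 405 − (87 + 76 + 79 + 73) gives (4,3) = 90.
The remaining cell in row 5 is (5,2) = 405 − 320 = 85.
From column 3, 405 − (72 + 81 + 90 + 74) gives (1,3) = 88.
The remaining cell in row 1 is (1,1) = 405 − 325 = 80.
Main diagonal needs 405; the known cells sum to 322, so (2,2) = 83.
Using row 2: 83 + 72 + 86 + 75 + ? → (2,1) = 405 − 316 = 89.
The remaining cell in column 1 is (3,1) = 405 − 327 = 78.
Column 2 must total 405; the given cells sum to 313, so (3,2) = 92.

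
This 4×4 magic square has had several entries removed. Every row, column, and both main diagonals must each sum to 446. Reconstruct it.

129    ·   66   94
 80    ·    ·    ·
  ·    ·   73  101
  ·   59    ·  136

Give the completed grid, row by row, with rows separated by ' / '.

From row 1, 446 − (129 + 66 + 94) gives (1,2) = 157.
Using column 4: 94 + 101 + 136 + ? → (2,4) = 446 − 331 = 115.
Main diagonal must total 446; the given cells sum to 338, so (2,2) = 108.
Row 2: 80 + 108 + 115 + ? = 446, so (2,3) = 143.
Using column 2: 157 + 108 + 59 + ? → (3,2) = 446 − 324 = 122.
Column 3 must total 446; the given cells sum to 282, so (4,3) = 164.
Anti-diagonal must total 446; the given cells sum to 359, so (4,1) = 87.
From row 3, 446 − (122 + 73 + 101) gives (3,1) = 150.

129 157 66 94 / 80 108 143 115 / 150 122 73 101 / 87 59 164 136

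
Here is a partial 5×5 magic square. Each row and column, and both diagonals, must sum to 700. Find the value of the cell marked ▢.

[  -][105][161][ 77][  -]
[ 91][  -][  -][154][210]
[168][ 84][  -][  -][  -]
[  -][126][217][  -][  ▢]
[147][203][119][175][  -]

189

Row 5 needs 700; the known cells sum to 644, so (5,5) = 56.
Using column 2: 105 + 84 + 126 + 203 + ? → (2,2) = 700 − 518 = 182.
Row 2: 91 + 182 + 154 + 210 + ? = 700, so (2,3) = 63.
From column 3, 700 − (161 + 63 + 217 + 119) gives (3,3) = 140.
Anti-diagonal needs 700; the known cells sum to 567, so (1,5) = 133.
Using row 1: 105 + 161 + 77 + 133 + ? → (1,1) = 700 − 476 = 224.
Column 1 must total 700; the given cells sum to 630, so (4,1) = 70.
Using main diagonal: 224 + 182 + 140 + 56 + ? → (4,4) = 700 − 602 = 98.
Using row 4: 70 + 126 + 217 + 98 + ? → (4,5) = 700 − 511 = 189.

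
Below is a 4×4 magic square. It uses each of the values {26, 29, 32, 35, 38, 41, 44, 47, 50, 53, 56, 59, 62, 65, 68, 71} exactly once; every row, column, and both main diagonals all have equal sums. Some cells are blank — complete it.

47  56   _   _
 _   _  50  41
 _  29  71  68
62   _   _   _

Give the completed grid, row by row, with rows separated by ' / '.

The 16 entries sum to 776, so each line sums to 776/4 = 194.
Row 3: 29 + 71 + 68 + ? = 194, so (3,1) = 26.
The remaining cell in column 1 is (2,1) = 194 − 135 = 59.
From anti-diagonal, 194 − (50 + 29 + 62) gives (1,4) = 53.
Row 1: 47 + 56 + 53 + ? = 194, so (1,3) = 38.
Using row 2: 59 + 50 + 41 + ? → (2,2) = 194 − 150 = 44.
Column 2: 56 + 44 + 29 + ? = 194, so (4,2) = 65.
Column 3: 38 + 50 + 71 + ? = 194, so (4,3) = 35.
Using column 4: 53 + 41 + 68 + ? → (4,4) = 194 − 162 = 32.

47 56 38 53 / 59 44 50 41 / 26 29 71 68 / 62 65 35 32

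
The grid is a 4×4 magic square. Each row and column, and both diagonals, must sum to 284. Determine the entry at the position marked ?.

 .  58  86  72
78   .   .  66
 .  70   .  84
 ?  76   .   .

Using row 1: 58 + 86 + 72 + ? → (1,1) = 284 − 216 = 68.
Column 2 must total 284; the given cells sum to 204, so (2,2) = 80.
Column 4: 72 + 66 + 84 + ? = 284, so (4,4) = 62.
Using main diagonal: 68 + 80 + 62 + ? → (3,3) = 284 − 210 = 74.
Row 2 needs 284; the known cells sum to 224, so (2,3) = 60.
From row 3, 284 − (70 + 74 + 84) gives (3,1) = 56.
Column 1 needs 284; the known cells sum to 202, so (4,1) = 82.

82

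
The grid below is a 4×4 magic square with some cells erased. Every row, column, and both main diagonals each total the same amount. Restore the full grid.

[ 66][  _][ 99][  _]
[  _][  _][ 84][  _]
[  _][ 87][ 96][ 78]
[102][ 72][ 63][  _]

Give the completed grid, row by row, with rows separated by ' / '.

Column 3 is already complete: 99 + 84 + 96 + 63 = 342, so that is the magic constant.
Using row 3: 87 + 96 + 78 + ? → (3,1) = 342 − 261 = 81.
Row 4 must total 342; the given cells sum to 237, so (4,4) = 105.
Column 1: 66 + 81 + 102 + ? = 342, so (2,1) = 93.
Using main diagonal: 66 + 96 + 105 + ? → (2,2) = 342 − 267 = 75.
Anti-diagonal: 84 + 87 + 102 + ? = 342, so (1,4) = 69.
Row 1 needs 342; the known cells sum to 234, so (1,2) = 108.
The remaining cell in row 2 is (2,4) = 342 − 252 = 90.

66 108 99 69 / 93 75 84 90 / 81 87 96 78 / 102 72 63 105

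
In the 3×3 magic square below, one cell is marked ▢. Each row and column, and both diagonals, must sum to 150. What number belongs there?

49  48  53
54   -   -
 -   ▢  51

52

The remaining cell in column 1 is (3,1) = 150 − 103 = 47.
Using column 3: 53 + 51 + ? → (2,3) = 150 − 104 = 46.
Main diagonal: 49 + 51 + ? = 150, so (2,2) = 50.
The remaining cell in row 3 is (3,2) = 150 − 98 = 52.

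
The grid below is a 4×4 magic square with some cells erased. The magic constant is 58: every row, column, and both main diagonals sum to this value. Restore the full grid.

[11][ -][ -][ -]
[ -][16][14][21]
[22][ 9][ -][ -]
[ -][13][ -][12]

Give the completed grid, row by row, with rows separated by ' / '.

11 20 10 17 / 7 16 14 21 / 22 9 19 8 / 18 13 15 12

Row 2 must total 58; the given cells sum to 51, so (2,1) = 7.
Column 1 needs 58; the known cells sum to 40, so (4,1) = 18.
The remaining cell in column 2 is (1,2) = 58 − 38 = 20.
The remaining cell in main diagonal is (3,3) = 58 − 39 = 19.
Using anti-diagonal: 14 + 9 + 18 + ? → (1,4) = 58 − 41 = 17.
Using row 1: 11 + 20 + 17 + ? → (1,3) = 58 − 48 = 10.
Using row 3: 22 + 9 + 19 + ? → (3,4) = 58 − 50 = 8.
Row 4 needs 58; the known cells sum to 43, so (4,3) = 15.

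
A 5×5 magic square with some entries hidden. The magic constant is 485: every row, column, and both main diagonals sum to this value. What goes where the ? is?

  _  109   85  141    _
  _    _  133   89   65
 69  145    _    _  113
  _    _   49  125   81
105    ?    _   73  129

Column 4 must total 485; the given cells sum to 428, so (3,4) = 57.
Column 5 needs 485; the known cells sum to 388, so (1,5) = 97.
Using row 1: 109 + 85 + 141 + 97 + ? → (1,1) = 485 − 432 = 53.
Using row 3: 69 + 145 + 57 + 113 + ? → (3,3) = 485 − 384 = 101.
The remaining cell in column 3 is (5,3) = 485 − 368 = 117.
Main diagonal: 53 + 101 + 125 + 129 + ? = 485, so (2,2) = 77.
Anti-diagonal must total 485; the given cells sum to 392, so (4,2) = 93.
Row 2: 77 + 133 + 89 + 65 + ? = 485, so (2,1) = 121.
The remaining cell in row 4 is (4,1) = 485 − 348 = 137.
Row 5: 105 + 117 + 73 + 129 + ? = 485, so (5,2) = 61.

61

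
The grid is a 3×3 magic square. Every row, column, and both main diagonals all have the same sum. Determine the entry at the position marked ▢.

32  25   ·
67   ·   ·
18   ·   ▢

Column 1 is complete and sums to 117; that is the magic constant.
From row 1, 117 − (32 + 25) gives (1,3) = 60.
The remaining cell in anti-diagonal is (2,2) = 117 − 78 = 39.
Row 2: 67 + 39 + ? = 117, so (2,3) = 11.
Column 2 must total 117; the given cells sum to 64, so (3,2) = 53.
Column 3: 60 + 11 + ? = 117, so (3,3) = 46.

46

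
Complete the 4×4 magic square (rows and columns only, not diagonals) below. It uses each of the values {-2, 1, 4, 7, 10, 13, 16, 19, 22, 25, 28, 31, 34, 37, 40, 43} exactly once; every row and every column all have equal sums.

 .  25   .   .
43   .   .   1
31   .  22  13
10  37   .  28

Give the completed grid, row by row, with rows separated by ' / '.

The 16 entries sum to 328, so each line sums to 328/4 = 82.
Row 3: 31 + 22 + 13 + ? = 82, so (3,2) = 16.
Row 4 must total 82; the given cells sum to 75, so (4,3) = 7.
From column 1, 82 − (43 + 31 + 10) gives (1,1) = -2.
Column 2 needs 82; the known cells sum to 78, so (2,2) = 4.
The remaining cell in column 4 is (1,4) = 82 − 42 = 40.
Row 1 must total 82; the given cells sum to 63, so (1,3) = 19.
From row 2, 82 − (43 + 4 + 1) gives (2,3) = 34.

-2 25 19 40 / 43 4 34 1 / 31 16 22 13 / 10 37 7 28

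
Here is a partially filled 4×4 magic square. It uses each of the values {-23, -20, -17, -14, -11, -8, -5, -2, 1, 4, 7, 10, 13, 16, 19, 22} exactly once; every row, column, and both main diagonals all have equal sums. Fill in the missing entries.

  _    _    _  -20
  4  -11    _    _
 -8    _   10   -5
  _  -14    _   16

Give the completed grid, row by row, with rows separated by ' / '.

The 16 entries sum to -8, so each line sums to -8/4 = -2.
Row 3: -8 + 10 + (-5) + ? = -2, so (3,2) = 1.
The remaining cell in column 2 is (1,2) = -2 − (-24) = 22.
From column 4, -2 − (-20 + (-5) + 16) gives (2,4) = 7.
Main diagonal must total -2; the given cells sum to 15, so (1,1) = -17.
Row 1: -17 + 22 + (-20) + ? = -2, so (1,3) = 13.
Using row 2: 4 + (-11) + 7 + ? → (2,3) = -2 − 0 = -2.
From column 1, -2 − (-17 + 4 + (-8)) gives (4,1) = 19.
Column 3 needs -2; the known cells sum to 21, so (4,3) = -23.

-17 22 13 -20 / 4 -11 -2 7 / -8 1 10 -5 / 19 -14 -23 16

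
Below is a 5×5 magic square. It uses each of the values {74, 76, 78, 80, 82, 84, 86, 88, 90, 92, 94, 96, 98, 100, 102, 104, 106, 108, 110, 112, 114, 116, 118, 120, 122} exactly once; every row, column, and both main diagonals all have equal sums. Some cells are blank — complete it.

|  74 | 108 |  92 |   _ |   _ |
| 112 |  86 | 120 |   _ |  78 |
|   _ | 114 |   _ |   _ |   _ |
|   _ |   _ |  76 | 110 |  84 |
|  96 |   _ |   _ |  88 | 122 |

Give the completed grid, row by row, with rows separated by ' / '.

74 108 92 116 100 / 112 86 120 94 78 / 90 114 98 82 106 / 118 102 76 110 84 / 96 80 104 88 122

The 25 entries sum to 2450, so each line sums to 2450/5 = 490.
The remaining cell in row 2 is (2,4) = 490 − 396 = 94.
Main diagonal needs 490; the known cells sum to 392, so (3,3) = 98.
Column 3: 92 + 120 + 98 + 76 + ? = 490, so (5,3) = 104.
The remaining cell in row 5 is (5,2) = 490 − 410 = 80.
Using column 2: 108 + 86 + 114 + 80 + ? → (4,2) = 490 − 388 = 102.
Anti-diagonal: 94 + 98 + 102 + 96 + ? = 490, so (1,5) = 100.
From row 1, 490 − (74 + 108 + 92 + 100) gives (1,4) = 116.
Row 4 needs 490; the known cells sum to 372, so (4,1) = 118.
Using column 1: 74 + 112 + 118 + 96 + ? → (3,1) = 490 − 400 = 90.
From column 4, 490 − (116 + 94 + 110 + 88) gives (3,4) = 82.
Column 5 needs 490; the known cells sum to 384, so (3,5) = 106.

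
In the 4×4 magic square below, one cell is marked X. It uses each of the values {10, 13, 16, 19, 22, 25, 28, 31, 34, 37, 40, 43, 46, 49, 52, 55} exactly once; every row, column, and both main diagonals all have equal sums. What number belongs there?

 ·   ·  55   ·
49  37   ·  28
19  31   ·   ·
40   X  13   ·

The 16 entries sum to 520, so each line sums to 520/4 = 130.
Row 2: 49 + 37 + 28 + ? = 130, so (2,3) = 16.
From column 1, 130 − (49 + 19 + 40) gives (1,1) = 22.
The remaining cell in column 3 is (3,3) = 130 − 84 = 46.
Using main diagonal: 22 + 37 + 46 + ? → (4,4) = 130 − 105 = 25.
From anti-diagonal, 130 − (16 + 31 + 40) gives (1,4) = 43.
Row 1 must total 130; the given cells sum to 120, so (1,2) = 10.
Row 3 needs 130; the known cells sum to 96, so (3,4) = 34.
Row 4 needs 130; the known cells sum to 78, so (4,2) = 52.

52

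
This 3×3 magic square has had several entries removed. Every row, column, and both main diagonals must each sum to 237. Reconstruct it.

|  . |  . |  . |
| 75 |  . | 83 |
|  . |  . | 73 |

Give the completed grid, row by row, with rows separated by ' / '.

85 71 81 / 75 79 83 / 77 87 73

Row 2: 75 + 83 + ? = 237, so (2,2) = 79.
Column 3 must total 237; the given cells sum to 156, so (1,3) = 81.
Using main diagonal: 79 + 73 + ? → (1,1) = 237 − 152 = 85.
The remaining cell in anti-diagonal is (3,1) = 237 − 160 = 77.
Row 1: 85 + 81 + ? = 237, so (1,2) = 71.
Row 3 must total 237; the given cells sum to 150, so (3,2) = 87.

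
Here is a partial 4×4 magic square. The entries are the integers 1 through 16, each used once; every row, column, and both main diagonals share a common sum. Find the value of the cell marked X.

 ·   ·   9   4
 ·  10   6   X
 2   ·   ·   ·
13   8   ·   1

The entries are 1 through 16, which sum to 136, so each line sums to 136/4 = 34.
From row 4, 34 − (13 + 8 + 1) gives (4,3) = 12.
The remaining cell in column 3 is (3,3) = 34 − 27 = 7.
Main diagonal must total 34; the given cells sum to 18, so (1,1) = 16.
The remaining cell in anti-diagonal is (3,2) = 34 − 23 = 11.
From row 1, 34 − (16 + 9 + 4) gives (1,2) = 5.
From row 3, 34 − (2 + 11 + 7) gives (3,4) = 14.
The remaining cell in column 1 is (2,1) = 34 − 31 = 3.
Column 4: 4 + 14 + 1 + ? = 34, so (2,4) = 15.

15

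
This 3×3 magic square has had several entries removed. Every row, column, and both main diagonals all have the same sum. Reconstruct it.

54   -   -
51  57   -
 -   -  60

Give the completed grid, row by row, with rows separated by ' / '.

Main diagonal is already complete: 54 + 57 + 60 = 171, so that is the magic constant.
Row 2: 51 + 57 + ? = 171, so (2,3) = 63.
Using column 1: 54 + 51 + ? → (3,1) = 171 − 105 = 66.
Column 3 needs 171; the known cells sum to 123, so (1,3) = 48.
Row 1: 54 + 48 + ? = 171, so (1,2) = 69.
Row 3 needs 171; the known cells sum to 126, so (3,2) = 45.

54 69 48 / 51 57 63 / 66 45 60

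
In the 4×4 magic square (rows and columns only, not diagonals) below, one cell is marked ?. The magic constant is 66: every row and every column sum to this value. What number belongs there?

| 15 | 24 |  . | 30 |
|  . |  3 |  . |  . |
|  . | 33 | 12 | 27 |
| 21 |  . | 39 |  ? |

From row 1, 66 − (15 + 24 + 30) gives (1,3) = -3.
Row 3 needs 66; the known cells sum to 72, so (3,1) = -6.
Using column 1: 15 + (-6) + 21 + ? → (2,1) = 66 − 30 = 36.
From column 2, 66 − (24 + 3 + 33) gives (4,2) = 6.
From column 3, 66 − (-3 + 12 + 39) gives (2,3) = 18.
From row 2, 66 − (36 + 3 + 18) gives (2,4) = 9.
Row 4 needs 66; the known cells sum to 66, so (4,4) = 0.

0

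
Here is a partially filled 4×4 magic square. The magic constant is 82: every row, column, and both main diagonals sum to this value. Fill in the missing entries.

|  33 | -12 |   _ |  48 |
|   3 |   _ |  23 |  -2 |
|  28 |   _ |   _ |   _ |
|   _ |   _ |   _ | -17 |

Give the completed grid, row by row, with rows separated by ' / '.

33 -12 13 48 / 3 58 23 -2 / 28 -7 8 53 / 18 43 38 -17

Using row 1: 33 + (-12) + 48 + ? → (1,3) = 82 − 69 = 13.
Row 2 must total 82; the given cells sum to 24, so (2,2) = 58.
The remaining cell in column 1 is (4,1) = 82 − 64 = 18.
From column 4, 82 − (48 + (-2) + (-17)) gives (3,4) = 53.
Main diagonal must total 82; the given cells sum to 74, so (3,3) = 8.
Anti-diagonal needs 82; the known cells sum to 89, so (3,2) = -7.
Column 2 must total 82; the given cells sum to 39, so (4,2) = 43.
From column 3, 82 − (13 + 23 + 8) gives (4,3) = 38.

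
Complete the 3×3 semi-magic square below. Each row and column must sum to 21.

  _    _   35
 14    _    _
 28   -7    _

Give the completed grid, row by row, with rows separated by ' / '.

-21 7 35 / 14 21 -14 / 28 -7 0

The remaining cell in row 3 is (3,3) = 21 − 21 = 0.
Column 1 needs 21; the known cells sum to 42, so (1,1) = -21.
Column 3 must total 21; the given cells sum to 35, so (2,3) = -14.
Row 1 needs 21; the known cells sum to 14, so (1,2) = 7.
Row 2: 14 + (-14) + ? = 21, so (2,2) = 21.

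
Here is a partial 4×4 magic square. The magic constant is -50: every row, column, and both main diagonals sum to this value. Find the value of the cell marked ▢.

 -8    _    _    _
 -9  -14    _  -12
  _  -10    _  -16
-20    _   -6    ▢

Using row 2: -9 + (-14) + (-12) + ? → (2,3) = -50 − (-35) = -15.
Using column 1: -8 + (-9) + (-20) + ? → (3,1) = -50 − (-37) = -13.
From anti-diagonal, -50 − (-15 + (-10) + (-20)) gives (1,4) = -5.
From row 3, -50 − (-13 + (-10) + (-16)) gives (3,3) = -11.
Column 3 must total -50; the given cells sum to -32, so (1,3) = -18.
From column 4, -50 − (-5 + (-12) + (-16)) gives (4,4) = -17.

-17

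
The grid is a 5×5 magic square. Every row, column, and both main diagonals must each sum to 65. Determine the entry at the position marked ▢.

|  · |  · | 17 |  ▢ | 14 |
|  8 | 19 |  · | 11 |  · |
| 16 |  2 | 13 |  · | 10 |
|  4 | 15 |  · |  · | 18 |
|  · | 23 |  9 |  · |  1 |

Using row 3: 16 + 2 + 13 + 10 + ? → (3,4) = 65 − 41 = 24.
From column 2, 65 − (19 + 2 + 15 + 23) gives (1,2) = 6.
Using column 5: 14 + 10 + 18 + 1 + ? → (2,5) = 65 − 43 = 22.
Anti-diagonal: 14 + 11 + 13 + 15 + ? = 65, so (5,1) = 12.
Row 2 needs 65; the known cells sum to 60, so (2,3) = 5.
Row 5: 12 + 23 + 9 + 1 + ? = 65, so (5,4) = 20.
From column 1, 65 − (8 + 16 + 4 + 12) gives (1,1) = 25.
Using column 3: 17 + 5 + 13 + 9 + ? → (4,3) = 65 − 44 = 21.
From main diagonal, 65 − (25 + 19 + 13 + 1) gives (4,4) = 7.
Using row 1: 25 + 6 + 17 + 14 + ? → (1,4) = 65 − 62 = 3.

3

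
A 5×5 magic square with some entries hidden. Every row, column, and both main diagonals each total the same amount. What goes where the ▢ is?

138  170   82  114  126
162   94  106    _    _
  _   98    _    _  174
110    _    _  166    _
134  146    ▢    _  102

158

Row 1 is complete and sums to 630; that is the magic constant.
The remaining cell in column 1 is (3,1) = 630 − 544 = 86.
Using column 2: 170 + 94 + 98 + 146 + ? → (4,2) = 630 − 508 = 122.
The remaining cell in main diagonal is (3,3) = 630 − 500 = 130.
Using anti-diagonal: 126 + 130 + 122 + 134 + ? → (2,4) = 630 − 512 = 118.
Row 2 must total 630; the given cells sum to 480, so (2,5) = 150.
From row 3, 630 − (86 + 98 + 130 + 174) gives (3,4) = 142.
Column 4 must total 630; the given cells sum to 540, so (5,4) = 90.
From column 5, 630 − (126 + 150 + 174 + 102) gives (4,5) = 78.
Using row 4: 110 + 122 + 166 + 78 + ? → (4,3) = 630 − 476 = 154.
Row 5: 134 + 146 + 90 + 102 + ? = 630, so (5,3) = 158.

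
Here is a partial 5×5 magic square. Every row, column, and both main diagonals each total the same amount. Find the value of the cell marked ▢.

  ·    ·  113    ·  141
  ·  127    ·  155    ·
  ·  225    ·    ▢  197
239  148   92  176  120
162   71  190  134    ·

Row 4 is complete and sums to 775; that is the magic constant.
Using row 5: 162 + 71 + 190 + 134 + ? → (5,5) = 775 − 557 = 218.
The remaining cell in column 2 is (1,2) = 775 − 571 = 204.
Using column 5: 141 + 197 + 120 + 218 + ? → (2,5) = 775 − 676 = 99.
Anti-diagonal must total 775; the given cells sum to 606, so (3,3) = 169.
Using column 3: 113 + 169 + 92 + 190 + ? → (2,3) = 775 − 564 = 211.
Main diagonal needs 775; the known cells sum to 690, so (1,1) = 85.
Row 1: 85 + 204 + 113 + 141 + ? = 775, so (1,4) = 232.
Row 2 must total 775; the given cells sum to 592, so (2,1) = 183.
The remaining cell in column 1 is (3,1) = 775 − 669 = 106.
Using column 4: 232 + 155 + 176 + 134 + ? → (3,4) = 775 − 697 = 78.

78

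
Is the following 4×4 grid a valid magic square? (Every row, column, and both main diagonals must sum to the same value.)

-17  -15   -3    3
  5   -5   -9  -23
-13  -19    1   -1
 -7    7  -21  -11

Yes

Row 1: -17 + (-15) + (-3) + 3 = -32.
Row 2: 5 + (-5) + (-9) + (-23) = -32.
Row 3: -13 + (-19) + 1 + (-1) = -32.
Row 4: -7 + 7 + (-21) + (-11) = -32.
Column 1: -17 + 5 + (-13) + (-7) = -32.
Column 2: -15 + (-5) + (-19) + 7 = -32.
Column 3: -3 + (-9) + 1 + (-21) = -32.
Column 4: 3 + (-23) + (-1) + (-11) = -32.
Main diagonal: -17 + (-5) + 1 + (-11) = -32.
Anti-diagonal: 3 + (-9) + (-19) + (-7) = -32.
All lines sum to -32.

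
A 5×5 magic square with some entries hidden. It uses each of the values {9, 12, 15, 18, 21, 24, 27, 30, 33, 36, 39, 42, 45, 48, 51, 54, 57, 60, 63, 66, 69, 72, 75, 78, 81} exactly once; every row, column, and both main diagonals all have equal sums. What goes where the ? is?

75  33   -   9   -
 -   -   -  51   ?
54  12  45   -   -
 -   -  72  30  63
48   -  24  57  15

69

The 25 entries sum to 1125, so each line sums to 1125/5 = 225.
From row 5, 225 − (48 + 24 + 57 + 15) gives (5,2) = 81.
From column 4, 225 − (9 + 51 + 30 + 57) gives (3,4) = 78.
From main diagonal, 225 − (75 + 45 + 30 + 15) gives (2,2) = 60.
Row 3 must total 225; the given cells sum to 189, so (3,5) = 36.
Column 2 must total 225; the given cells sum to 186, so (4,2) = 39.
The remaining cell in anti-diagonal is (1,5) = 225 − 183 = 42.
Row 1 needs 225; the known cells sum to 159, so (1,3) = 66.
Using row 4: 39 + 72 + 30 + 63 + ? → (4,1) = 225 − 204 = 21.
From column 1, 225 − (75 + 54 + 21 + 48) gives (2,1) = 27.
Using column 3: 66 + 45 + 72 + 24 + ? → (2,3) = 225 − 207 = 18.
The remaining cell in column 5 is (2,5) = 225 − 156 = 69.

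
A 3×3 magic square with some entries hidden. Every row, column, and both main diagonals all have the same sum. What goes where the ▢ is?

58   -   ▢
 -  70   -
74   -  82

Main diagonal is complete and sums to 210; that is the magic constant.
Using row 3: 74 + 82 + ? → (3,2) = 210 − 156 = 54.
Column 1 must total 210; the given cells sum to 132, so (2,1) = 78.
Using column 2: 70 + 54 + ? → (1,2) = 210 − 124 = 86.
Anti-diagonal: 70 + 74 + ? = 210, so (1,3) = 66.

66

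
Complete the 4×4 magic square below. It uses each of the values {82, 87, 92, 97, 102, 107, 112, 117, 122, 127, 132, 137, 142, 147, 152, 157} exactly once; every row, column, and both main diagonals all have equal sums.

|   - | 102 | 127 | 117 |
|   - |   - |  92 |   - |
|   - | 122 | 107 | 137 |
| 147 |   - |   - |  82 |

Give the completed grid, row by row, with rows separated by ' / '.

132 102 127 117 / 87 157 92 142 / 112 122 107 137 / 147 97 152 82

The 16 entries sum to 1912, so each line sums to 1912/4 = 478.
The remaining cell in row 1 is (1,1) = 478 − 346 = 132.
Row 3: 122 + 107 + 137 + ? = 478, so (3,1) = 112.
Column 1 needs 478; the known cells sum to 391, so (2,1) = 87.
Column 3 must total 478; the given cells sum to 326, so (4,3) = 152.
Column 4: 117 + 137 + 82 + ? = 478, so (2,4) = 142.
From main diagonal, 478 − (132 + 107 + 82) gives (2,2) = 157.
From row 4, 478 − (147 + 152 + 82) gives (4,2) = 97.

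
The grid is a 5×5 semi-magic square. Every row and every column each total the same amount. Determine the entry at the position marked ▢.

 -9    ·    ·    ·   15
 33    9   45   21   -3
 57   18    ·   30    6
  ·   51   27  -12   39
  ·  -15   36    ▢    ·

Row 2 is complete and sums to 105; that is the magic constant.
The remaining cell in row 3 is (3,3) = 105 − 111 = -6.
Row 4 must total 105; the given cells sum to 105, so (4,1) = 0.
The remaining cell in column 1 is (5,1) = 105 − 81 = 24.
Using column 2: 9 + 18 + 51 + (-15) + ? → (1,2) = 105 − 63 = 42.
Using column 3: 45 + (-6) + 27 + 36 + ? → (1,3) = 105 − 102 = 3.
Column 5 must total 105; the given cells sum to 57, so (5,5) = 48.
Using row 1: -9 + 42 + 3 + 15 + ? → (1,4) = 105 − 51 = 54.
Row 5 needs 105; the known cells sum to 93, so (5,4) = 12.

12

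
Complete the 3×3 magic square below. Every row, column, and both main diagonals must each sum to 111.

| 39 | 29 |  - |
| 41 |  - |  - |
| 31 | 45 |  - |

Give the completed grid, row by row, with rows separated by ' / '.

Row 1 needs 111; the known cells sum to 68, so (1,3) = 43.
Using row 3: 31 + 45 + ? → (3,3) = 111 − 76 = 35.
Column 2 needs 111; the known cells sum to 74, so (2,2) = 37.
Column 3 needs 111; the known cells sum to 78, so (2,3) = 33.

39 29 43 / 41 37 33 / 31 45 35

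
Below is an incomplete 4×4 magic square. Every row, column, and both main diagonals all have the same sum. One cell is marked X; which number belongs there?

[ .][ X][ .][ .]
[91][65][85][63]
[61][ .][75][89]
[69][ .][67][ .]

Row 2 is complete and sums to 304; that is the magic constant.
Row 3 must total 304; the given cells sum to 225, so (3,2) = 79.
Using column 1: 91 + 61 + 69 + ? → (1,1) = 304 − 221 = 83.
From column 3, 304 − (85 + 75 + 67) gives (1,3) = 77.
Main diagonal must total 304; the given cells sum to 223, so (4,4) = 81.
Anti-diagonal must total 304; the given cells sum to 233, so (1,4) = 71.
Row 1 needs 304; the known cells sum to 231, so (1,2) = 73.

73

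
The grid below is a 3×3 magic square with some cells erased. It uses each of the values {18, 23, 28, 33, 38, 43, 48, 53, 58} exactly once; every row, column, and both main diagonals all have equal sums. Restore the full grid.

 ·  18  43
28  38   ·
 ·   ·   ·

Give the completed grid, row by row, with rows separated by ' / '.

53 18 43 / 28 38 48 / 33 58 23

The 9 entries sum to 342, so each line sums to 342/3 = 114.
From row 1, 114 − (18 + 43) gives (1,1) = 53.
Row 2 must total 114; the given cells sum to 66, so (2,3) = 48.
The remaining cell in column 1 is (3,1) = 114 − 81 = 33.
Using column 2: 18 + 38 + ? → (3,2) = 114 − 56 = 58.
Column 3 must total 114; the given cells sum to 91, so (3,3) = 23.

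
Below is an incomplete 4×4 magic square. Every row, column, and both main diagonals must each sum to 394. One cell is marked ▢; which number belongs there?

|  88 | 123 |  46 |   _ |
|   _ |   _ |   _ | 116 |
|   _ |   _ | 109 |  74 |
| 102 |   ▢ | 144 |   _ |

Using row 1: 88 + 123 + 46 + ? → (1,4) = 394 − 257 = 137.
From column 3, 394 − (46 + 109 + 144) gives (2,3) = 95.
Column 4 needs 394; the known cells sum to 327, so (4,4) = 67.
From main diagonal, 394 − (88 + 109 + 67) gives (2,2) = 130.
Anti-diagonal: 137 + 95 + 102 + ? = 394, so (3,2) = 60.
Row 2 needs 394; the known cells sum to 341, so (2,1) = 53.
Row 3 needs 394; the known cells sum to 243, so (3,1) = 151.
Using row 4: 102 + 144 + 67 + ? → (4,2) = 394 − 313 = 81.

81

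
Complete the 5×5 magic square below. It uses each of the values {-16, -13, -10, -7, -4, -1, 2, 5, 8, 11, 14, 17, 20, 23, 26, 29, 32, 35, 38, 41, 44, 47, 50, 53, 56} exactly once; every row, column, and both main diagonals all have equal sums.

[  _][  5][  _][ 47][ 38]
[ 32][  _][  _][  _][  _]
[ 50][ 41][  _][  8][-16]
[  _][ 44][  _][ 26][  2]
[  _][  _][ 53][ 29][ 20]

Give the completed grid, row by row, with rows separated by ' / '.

The 25 entries sum to 500, so each line sums to 500/5 = 100.
The remaining cell in row 3 is (3,3) = 100 − 83 = 17.
Column 4: 47 + 8 + 26 + 29 + ? = 100, so (2,4) = -10.
Column 5 must total 100; the given cells sum to 44, so (2,5) = 56.
Anti-diagonal needs 100; the known cells sum to 89, so (5,1) = 11.
From row 5, 100 − (11 + 53 + 29 + 20) gives (5,2) = -13.
Using column 2: 5 + 41 + 44 + (-13) + ? → (2,2) = 100 − 77 = 23.
Main diagonal must total 100; the given cells sum to 86, so (1,1) = 14.
The remaining cell in row 1 is (1,3) = 100 − 104 = -4.
Using row 2: 32 + 23 + (-10) + 56 + ? → (2,3) = 100 − 101 = -1.
Using column 1: 14 + 32 + 50 + 11 + ? → (4,1) = 100 − 107 = -7.
Using column 3: -4 + (-1) + 17 + 53 + ? → (4,3) = 100 − 65 = 35.

14 5 -4 47 38 / 32 23 -1 -10 56 / 50 41 17 8 -16 / -7 44 35 26 2 / 11 -13 53 29 20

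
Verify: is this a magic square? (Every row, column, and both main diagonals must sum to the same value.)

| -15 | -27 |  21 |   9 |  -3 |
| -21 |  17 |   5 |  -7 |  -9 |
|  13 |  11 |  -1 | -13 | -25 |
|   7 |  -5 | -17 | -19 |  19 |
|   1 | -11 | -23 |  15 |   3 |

Row 1: -15 + (-27) + 21 + 9 + (-3) = -15.
Row 2: -21 + 17 + 5 + (-7) + (-9) = -15.
Row 3: 13 + 11 + (-1) + (-13) + (-25) = -15.
Row 4: 7 + (-5) + (-17) + (-19) + 19 = -15.
Row 5: 1 + (-11) + (-23) + 15 + 3 = -15.
Column 1: -15 + (-21) + 13 + 7 + 1 = -15.
Column 2: -27 + 17 + 11 + (-5) + (-11) = -15.
Column 3: 21 + 5 + (-1) + (-17) + (-23) = -15.
Column 4: 9 + (-7) + (-13) + (-19) + 15 = -15.
Column 5: -3 + (-9) + (-25) + 19 + 3 = -15.
Main diagonal: -15 + 17 + (-1) + (-19) + 3 = -15.
Anti-diagonal: -3 + (-7) + (-1) + (-5) + 1 = -15.
All lines sum to -15.

Yes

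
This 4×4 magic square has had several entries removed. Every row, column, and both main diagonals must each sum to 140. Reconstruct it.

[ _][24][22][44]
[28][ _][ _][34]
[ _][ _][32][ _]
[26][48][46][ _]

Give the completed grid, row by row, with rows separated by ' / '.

50 24 22 44 / 28 38 40 34 / 36 30 32 42 / 26 48 46 20

Using row 1: 24 + 22 + 44 + ? → (1,1) = 140 − 90 = 50.
Row 4 must total 140; the given cells sum to 120, so (4,4) = 20.
Column 1 needs 140; the known cells sum to 104, so (3,1) = 36.
From column 3, 140 − (22 + 32 + 46) gives (2,3) = 40.
Using column 4: 44 + 34 + 20 + ? → (3,4) = 140 − 98 = 42.
The remaining cell in main diagonal is (2,2) = 140 − 102 = 38.
From anti-diagonal, 140 − (44 + 40 + 26) gives (3,2) = 30.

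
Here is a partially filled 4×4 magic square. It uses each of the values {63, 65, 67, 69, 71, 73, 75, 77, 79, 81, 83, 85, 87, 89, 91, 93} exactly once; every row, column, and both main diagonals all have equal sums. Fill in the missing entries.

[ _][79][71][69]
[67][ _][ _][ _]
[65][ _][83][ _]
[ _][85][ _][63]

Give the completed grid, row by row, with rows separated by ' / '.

The 16 entries sum to 1248, so each line sums to 1248/4 = 312.
Row 1 needs 312; the known cells sum to 219, so (1,1) = 93.
Column 1 must total 312; the given cells sum to 225, so (4,1) = 87.
Main diagonal: 93 + 83 + 63 + ? = 312, so (2,2) = 73.
Row 4 must total 312; the given cells sum to 235, so (4,3) = 77.
The remaining cell in column 2 is (3,2) = 312 − 237 = 75.
Column 3 must total 312; the given cells sum to 231, so (2,3) = 81.
Row 2: 67 + 73 + 81 + ? = 312, so (2,4) = 91.
From row 3, 312 − (65 + 75 + 83) gives (3,4) = 89.

93 79 71 69 / 67 73 81 91 / 65 75 83 89 / 87 85 77 63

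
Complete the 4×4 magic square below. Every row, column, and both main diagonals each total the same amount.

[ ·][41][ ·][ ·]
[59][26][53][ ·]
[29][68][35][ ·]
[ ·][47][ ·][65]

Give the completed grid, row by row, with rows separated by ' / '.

Column 2 is already complete: 41 + 26 + 68 + 47 = 182, so that is the magic constant.
Row 2: 59 + 26 + 53 + ? = 182, so (2,4) = 44.
Row 3 must total 182; the given cells sum to 132, so (3,4) = 50.
From column 4, 182 − (44 + 50 + 65) gives (1,4) = 23.
Main diagonal needs 182; the known cells sum to 126, so (1,1) = 56.
Anti-diagonal needs 182; the known cells sum to 144, so (4,1) = 38.
Row 1 must total 182; the given cells sum to 120, so (1,3) = 62.
From row 4, 182 − (38 + 47 + 65) gives (4,3) = 32.

56 41 62 23 / 59 26 53 44 / 29 68 35 50 / 38 47 32 65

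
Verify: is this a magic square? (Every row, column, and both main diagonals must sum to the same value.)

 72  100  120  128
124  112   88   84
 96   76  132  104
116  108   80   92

Row 1: 72 + 100 + 120 + 128 = 420.
Row 2: 124 + 112 + 88 + 84 = 408.
Row 3: 96 + 76 + 132 + 104 = 408.
Row 4: 116 + 108 + 80 + 92 = 396.
Column 1: 72 + 124 + 96 + 116 = 408.
Column 2: 100 + 112 + 76 + 108 = 396.
Column 3: 120 + 88 + 132 + 80 = 420.
Column 4: 128 + 84 + 104 + 92 = 408.
Main diagonal: 72 + 112 + 132 + 92 = 408.
Anti-diagonal: 128 + 88 + 76 + 116 = 408.

No — row 4 sums to 396 but anti-diagonal sums to 408.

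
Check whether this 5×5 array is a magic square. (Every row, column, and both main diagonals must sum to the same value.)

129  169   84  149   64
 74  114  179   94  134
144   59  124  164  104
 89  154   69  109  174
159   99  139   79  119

Row 1: 129 + 169 + 84 + 149 + 64 = 595.
Row 2: 74 + 114 + 179 + 94 + 134 = 595.
Row 3: 144 + 59 + 124 + 164 + 104 = 595.
Row 4: 89 + 154 + 69 + 109 + 174 = 595.
Row 5: 159 + 99 + 139 + 79 + 119 = 595.
Column 1: 129 + 74 + 144 + 89 + 159 = 595.
Column 2: 169 + 114 + 59 + 154 + 99 = 595.
Column 3: 84 + 179 + 124 + 69 + 139 = 595.
Column 4: 149 + 94 + 164 + 109 + 79 = 595.
Column 5: 64 + 134 + 104 + 174 + 119 = 595.
Main diagonal: 129 + 114 + 124 + 109 + 119 = 595.
Anti-diagonal: 64 + 94 + 124 + 154 + 159 = 595.
All lines sum to 595.

Yes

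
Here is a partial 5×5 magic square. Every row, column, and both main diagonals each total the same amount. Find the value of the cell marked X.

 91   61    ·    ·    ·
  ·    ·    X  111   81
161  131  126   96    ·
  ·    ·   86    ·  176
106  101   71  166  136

Row 5 is complete and sums to 580; that is the magic constant.
Row 3 needs 580; the known cells sum to 514, so (3,5) = 66.
Using column 5: 81 + 66 + 176 + 136 + ? → (1,5) = 580 − 459 = 121.
The remaining cell in anti-diagonal is (4,2) = 580 − 464 = 116.
Column 2 must total 580; the given cells sum to 409, so (2,2) = 171.
Using main diagonal: 91 + 171 + 126 + 136 + ? → (4,4) = 580 − 524 = 56.
Using row 4: 116 + 86 + 56 + 176 + ? → (4,1) = 580 − 434 = 146.
Column 1 must total 580; the given cells sum to 504, so (2,1) = 76.
The remaining cell in column 4 is (1,4) = 580 − 429 = 151.
Row 1: 91 + 61 + 151 + 121 + ? = 580, so (1,3) = 156.
The remaining cell in row 2 is (2,3) = 580 − 439 = 141.

141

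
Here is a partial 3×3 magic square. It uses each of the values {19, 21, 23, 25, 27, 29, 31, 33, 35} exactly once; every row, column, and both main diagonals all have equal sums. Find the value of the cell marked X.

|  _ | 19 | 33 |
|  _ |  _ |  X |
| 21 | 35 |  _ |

23

The 9 entries sum to 243, so each line sums to 243/3 = 81.
Row 1: 19 + 33 + ? = 81, so (1,1) = 29.
Row 3 must total 81; the given cells sum to 56, so (3,3) = 25.
Using column 1: 29 + 21 + ? → (2,1) = 81 − 50 = 31.
From column 2, 81 − (19 + 35) gives (2,2) = 27.
Column 3 needs 81; the known cells sum to 58, so (2,3) = 23.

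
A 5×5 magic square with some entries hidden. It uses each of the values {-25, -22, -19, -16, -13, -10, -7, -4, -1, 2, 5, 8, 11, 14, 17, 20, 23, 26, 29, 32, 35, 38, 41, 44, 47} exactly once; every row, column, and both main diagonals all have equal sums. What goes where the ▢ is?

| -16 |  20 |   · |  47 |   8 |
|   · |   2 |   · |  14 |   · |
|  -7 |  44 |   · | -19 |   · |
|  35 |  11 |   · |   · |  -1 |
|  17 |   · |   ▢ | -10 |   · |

29

The 25 entries sum to 275, so each line sums to 275/5 = 55.
From row 1, 55 − (-16 + 20 + 47 + 8) gives (1,3) = -4.
The remaining cell in column 1 is (2,1) = 55 − 29 = 26.
Using column 2: 20 + 2 + 44 + 11 + ? → (5,2) = 55 − 77 = -22.
Column 4 needs 55; the known cells sum to 32, so (4,4) = 23.
The remaining cell in anti-diagonal is (3,3) = 55 − 50 = 5.
Row 3 needs 55; the known cells sum to 23, so (3,5) = 32.
Row 4 must total 55; the given cells sum to 68, so (4,3) = -13.
The remaining cell in main diagonal is (5,5) = 55 − 14 = 41.
Using row 5: 17 + (-22) + (-10) + 41 + ? → (5,3) = 55 − 26 = 29.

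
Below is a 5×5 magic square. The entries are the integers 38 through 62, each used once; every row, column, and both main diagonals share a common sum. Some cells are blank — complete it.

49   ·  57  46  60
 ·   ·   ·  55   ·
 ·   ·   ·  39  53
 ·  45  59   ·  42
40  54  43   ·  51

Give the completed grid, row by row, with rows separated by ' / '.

The entries are 38 through 62, which sum to 1250, so each line sums to 1250/5 = 250.
From row 1, 250 − (49 + 57 + 46 + 60) gives (1,2) = 38.
Row 5: 40 + 54 + 43 + 51 + ? = 250, so (5,4) = 62.
From column 4, 250 − (46 + 55 + 39 + 62) gives (4,4) = 48.
Column 5 must total 250; the given cells sum to 206, so (2,5) = 44.
The remaining cell in anti-diagonal is (3,3) = 250 − 200 = 50.
From row 4, 250 − (45 + 59 + 48 + 42) gives (4,1) = 56.
The remaining cell in column 3 is (2,3) = 250 − 209 = 41.
Main diagonal: 49 + 50 + 48 + 51 + ? = 250, so (2,2) = 52.
Row 2 must total 250; the given cells sum to 192, so (2,1) = 58.
From column 1, 250 − (49 + 58 + 56 + 40) gives (3,1) = 47.
Using column 2: 38 + 52 + 45 + 54 + ? → (3,2) = 250 − 189 = 61.

49 38 57 46 60 / 58 52 41 55 44 / 47 61 50 39 53 / 56 45 59 48 42 / 40 54 43 62 51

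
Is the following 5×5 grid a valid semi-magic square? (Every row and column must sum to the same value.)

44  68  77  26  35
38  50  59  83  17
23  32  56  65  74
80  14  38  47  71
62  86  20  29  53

Row 1: 44 + 68 + 77 + 26 + 35 = 250.
Row 2: 38 + 50 + 59 + 83 + 17 = 247.
Row 3: 23 + 32 + 56 + 65 + 74 = 250.
Row 4: 80 + 14 + 38 + 47 + 71 = 250.
Row 5: 62 + 86 + 20 + 29 + 53 = 250.
Column 1: 44 + 38 + 23 + 80 + 62 = 247.
Column 2: 68 + 50 + 32 + 14 + 86 = 250.
Column 3: 77 + 59 + 56 + 38 + 20 = 250.
Column 4: 26 + 83 + 65 + 47 + 29 = 250.
Column 5: 35 + 17 + 74 + 71 + 53 = 250.

No — column 1 sums to 247 but row 3 sums to 250.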